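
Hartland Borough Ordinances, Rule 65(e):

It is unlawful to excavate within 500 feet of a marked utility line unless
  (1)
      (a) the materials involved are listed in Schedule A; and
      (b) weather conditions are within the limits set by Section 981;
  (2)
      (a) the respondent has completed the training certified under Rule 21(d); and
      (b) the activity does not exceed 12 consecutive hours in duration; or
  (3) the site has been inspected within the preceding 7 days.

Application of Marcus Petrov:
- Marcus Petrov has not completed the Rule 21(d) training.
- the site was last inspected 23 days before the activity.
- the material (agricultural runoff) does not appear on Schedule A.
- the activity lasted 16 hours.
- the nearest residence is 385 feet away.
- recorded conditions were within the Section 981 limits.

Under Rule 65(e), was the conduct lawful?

(a) Schedule A material — fails.
(b) weather ok — satisfied.
So (1) is not satisfied (F AND T).
(a) training certified — not satisfied.
(b) ≤ 12 hrs duration — fails.
So (2) is not satisfied (F AND F).
(3) site inspected — not met.
Overall: F OR F OR F → false.

No — unlawful.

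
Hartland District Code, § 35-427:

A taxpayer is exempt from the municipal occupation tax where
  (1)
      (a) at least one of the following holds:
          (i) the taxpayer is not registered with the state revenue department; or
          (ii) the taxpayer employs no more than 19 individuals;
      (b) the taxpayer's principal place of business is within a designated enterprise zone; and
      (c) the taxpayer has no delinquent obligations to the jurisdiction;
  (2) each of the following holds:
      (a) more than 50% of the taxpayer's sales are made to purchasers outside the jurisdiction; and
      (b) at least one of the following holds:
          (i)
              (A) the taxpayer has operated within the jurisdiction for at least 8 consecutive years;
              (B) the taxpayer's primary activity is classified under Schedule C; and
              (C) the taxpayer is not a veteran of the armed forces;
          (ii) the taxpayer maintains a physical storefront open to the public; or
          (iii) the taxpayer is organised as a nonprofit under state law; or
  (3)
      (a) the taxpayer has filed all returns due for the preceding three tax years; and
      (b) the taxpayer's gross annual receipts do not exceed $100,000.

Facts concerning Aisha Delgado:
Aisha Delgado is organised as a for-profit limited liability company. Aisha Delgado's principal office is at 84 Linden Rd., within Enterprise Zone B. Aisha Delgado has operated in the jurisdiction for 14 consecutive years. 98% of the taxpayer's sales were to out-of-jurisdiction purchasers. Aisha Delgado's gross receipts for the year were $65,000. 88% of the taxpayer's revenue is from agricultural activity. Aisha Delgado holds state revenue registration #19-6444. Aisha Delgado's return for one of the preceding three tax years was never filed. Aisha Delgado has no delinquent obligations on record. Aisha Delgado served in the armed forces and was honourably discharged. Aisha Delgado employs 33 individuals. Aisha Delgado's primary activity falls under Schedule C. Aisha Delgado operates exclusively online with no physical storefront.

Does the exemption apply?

(i) not (state-registered) — not met.
(ii) ≤ 19 employees — fails.
(a): F OR F → false.
(b) in enterprise zone — holds.
(c) no delinquency — holds.
(1): F AND T AND T → false.
(a) >50% out-of-jur. sales — holds.
(A) ≥ 8 yrs in jurisdiction — met.
(B) Schedule C activity — satisfied.
(C) not (veteran) — not satisfied.
(i): T AND T AND F → false.
(ii) has storefront — not satisfied.
(iii) nonprofit — not met.
(b) = F OR F OR F = false.
So (2) is not satisfied (T AND F).
(a) returns current — not met.
(b) receipts ≤ $100,000 — satisfied.
(3): F AND T → false.
Overall: F OR F OR F → false.

No — not exempt.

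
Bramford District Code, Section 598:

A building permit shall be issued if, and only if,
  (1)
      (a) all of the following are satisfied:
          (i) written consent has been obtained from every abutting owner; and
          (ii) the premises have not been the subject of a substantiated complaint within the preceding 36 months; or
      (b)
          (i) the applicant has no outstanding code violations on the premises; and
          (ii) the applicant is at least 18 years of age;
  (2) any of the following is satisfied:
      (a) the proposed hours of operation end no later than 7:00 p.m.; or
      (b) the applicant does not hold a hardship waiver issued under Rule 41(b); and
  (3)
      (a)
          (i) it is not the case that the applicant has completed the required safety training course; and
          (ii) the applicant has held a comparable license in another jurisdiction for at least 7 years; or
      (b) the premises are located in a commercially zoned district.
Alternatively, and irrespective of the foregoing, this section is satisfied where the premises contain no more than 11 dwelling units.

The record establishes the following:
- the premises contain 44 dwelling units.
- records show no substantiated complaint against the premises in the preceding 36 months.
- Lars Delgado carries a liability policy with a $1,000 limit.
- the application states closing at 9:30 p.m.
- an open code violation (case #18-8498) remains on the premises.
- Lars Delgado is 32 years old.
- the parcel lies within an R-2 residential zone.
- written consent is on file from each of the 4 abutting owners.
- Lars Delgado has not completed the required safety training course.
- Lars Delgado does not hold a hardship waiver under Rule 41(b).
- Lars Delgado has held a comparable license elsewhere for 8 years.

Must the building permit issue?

Yes — granted.

(i) all abutters consent — satisfied.
(ii) no complaint in 36 mo. — holds.
(a) = T AND T = true.
(i) no code violations — fails.
(ii) age ≥ 18 — satisfied.
(b) = F AND T = false.
(1) = T OR F = true.
(a) closes by 7 p.m. — not met.
(b) not (hardship waiver) — holds.
(2) = F OR T = true.
(i) not (safety training) — satisfied.
(ii) prior license ≥ 7 yr — holds.
So (a) is satisfied (T AND T).
(b) commercially zoned — fails.
(3) = T OR F = true.
Overall: T AND T AND T → true.
Exception (≤ 11 units) — not satisfied.
Result: main true OR exception false → true.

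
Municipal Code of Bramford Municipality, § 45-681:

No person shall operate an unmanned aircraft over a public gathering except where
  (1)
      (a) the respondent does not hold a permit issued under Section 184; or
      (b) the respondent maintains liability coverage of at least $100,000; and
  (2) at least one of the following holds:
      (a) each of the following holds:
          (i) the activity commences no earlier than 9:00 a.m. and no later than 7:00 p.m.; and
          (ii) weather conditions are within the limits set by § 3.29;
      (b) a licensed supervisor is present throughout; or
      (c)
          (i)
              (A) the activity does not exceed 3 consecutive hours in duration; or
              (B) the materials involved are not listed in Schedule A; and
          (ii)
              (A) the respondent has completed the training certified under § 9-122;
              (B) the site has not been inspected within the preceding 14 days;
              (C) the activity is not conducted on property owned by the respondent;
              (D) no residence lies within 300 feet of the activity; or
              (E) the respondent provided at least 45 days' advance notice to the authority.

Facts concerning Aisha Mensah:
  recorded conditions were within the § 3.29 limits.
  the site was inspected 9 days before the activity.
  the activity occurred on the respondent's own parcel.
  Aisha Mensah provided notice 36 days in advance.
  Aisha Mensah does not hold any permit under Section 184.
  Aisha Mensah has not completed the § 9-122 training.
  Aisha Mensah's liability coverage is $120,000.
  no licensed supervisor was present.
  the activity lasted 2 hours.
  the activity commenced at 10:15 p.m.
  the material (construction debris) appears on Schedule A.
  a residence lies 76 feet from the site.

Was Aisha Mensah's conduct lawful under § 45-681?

(a) not (holds permit) — holds.
(b) coverage ≥ $100,000 — met.
So (1) is satisfied (T OR T).
(i) start within hours — not met.
(ii) weather ok — holds.
(a) = F AND T = false.
(b) supervisor present — not met.
(A) ≤ 3 hrs duration — satisfied.
(B) not (Schedule A material) — not satisfied.
(i) = T OR F = true.
(A) training certified — fails.
(B) not (site inspected) — fails.
(C) not (own property) — fails.
(D) no residence in 300 ft — not satisfied.
(E) ≥45 days' notice — not satisfied.
(ii) = F OR F OR F OR F OR F = false.
(c) = T AND F = false.
(2): F OR F OR F → false.
Overall = T AND F = false.

No — unlawful.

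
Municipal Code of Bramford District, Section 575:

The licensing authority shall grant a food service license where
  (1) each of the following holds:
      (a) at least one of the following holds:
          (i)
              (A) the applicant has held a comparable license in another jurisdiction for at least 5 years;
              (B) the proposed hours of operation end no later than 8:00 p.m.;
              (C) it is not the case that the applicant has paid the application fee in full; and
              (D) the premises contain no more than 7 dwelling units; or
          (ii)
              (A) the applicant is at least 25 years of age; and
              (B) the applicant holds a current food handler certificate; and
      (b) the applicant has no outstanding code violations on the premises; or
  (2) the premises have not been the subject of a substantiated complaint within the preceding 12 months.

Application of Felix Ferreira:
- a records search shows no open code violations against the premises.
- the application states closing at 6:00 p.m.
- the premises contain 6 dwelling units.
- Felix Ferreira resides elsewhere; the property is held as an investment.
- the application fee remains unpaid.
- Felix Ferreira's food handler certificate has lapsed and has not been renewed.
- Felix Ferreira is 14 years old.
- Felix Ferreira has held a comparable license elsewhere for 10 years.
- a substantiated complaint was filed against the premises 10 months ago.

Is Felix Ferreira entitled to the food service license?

(A) prior license ≥ 5 yr — holds.
(B) closes by 8 p.m. — holds.
(C) not (fee paid) — holds.
(D) ≤ 7 units — satisfied.
(i): T AND T AND T AND T → true.
(A) age ≥ 25 — not met.
(B) food handler cert. — not satisfied.
(ii) = F AND F = false.
(a): T OR F → true.
(b) no code violations — met.
So (1) is satisfied (T AND T).
(2) no complaint in 12 mo. — fails.
Overall = T OR F = true.

Yes — granted.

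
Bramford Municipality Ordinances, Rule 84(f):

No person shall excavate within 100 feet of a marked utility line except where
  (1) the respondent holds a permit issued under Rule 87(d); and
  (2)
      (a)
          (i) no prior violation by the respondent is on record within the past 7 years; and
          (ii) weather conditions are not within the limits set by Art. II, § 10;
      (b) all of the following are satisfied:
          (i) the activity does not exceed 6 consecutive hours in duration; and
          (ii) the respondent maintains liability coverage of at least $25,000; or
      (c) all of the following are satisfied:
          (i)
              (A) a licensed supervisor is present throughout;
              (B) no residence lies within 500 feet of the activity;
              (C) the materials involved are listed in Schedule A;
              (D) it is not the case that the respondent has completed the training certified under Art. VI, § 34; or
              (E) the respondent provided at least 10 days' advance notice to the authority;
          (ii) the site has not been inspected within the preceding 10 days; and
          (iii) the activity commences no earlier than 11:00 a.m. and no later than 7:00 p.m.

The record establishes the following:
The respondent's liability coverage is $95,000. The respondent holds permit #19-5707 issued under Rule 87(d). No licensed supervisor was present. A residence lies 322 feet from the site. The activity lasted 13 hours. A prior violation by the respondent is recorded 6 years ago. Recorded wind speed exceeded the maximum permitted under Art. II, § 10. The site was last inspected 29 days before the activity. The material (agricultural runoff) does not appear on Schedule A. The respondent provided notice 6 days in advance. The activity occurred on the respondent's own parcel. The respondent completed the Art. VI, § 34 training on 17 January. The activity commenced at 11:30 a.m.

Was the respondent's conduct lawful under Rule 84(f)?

(1) holds permit — satisfied.
(i) no prior violation — fails.
(ii) not (weather ok) — satisfied.
So (a) is not satisfied (F AND T).
(i) ≤ 6 hrs duration — fails.
(ii) coverage ≥ $25,000 — satisfied.
So (b) is not satisfied (F AND T).
(A) supervisor present — not satisfied.
(B) no residence in 500 ft — not met.
(C) Schedule A material — not satisfied.
(D) not (training certified) — fails.
(E) ≥10 days' notice — not met.
(i) = F OR F OR F OR F OR F = false.
(ii) not (site inspected) — satisfied.
(iii) start within hours — satisfied.
(c): F AND T AND T → false.
So (2) is not satisfied (F OR F OR F).
So Overall is not satisfied (T AND F).

No — unlawful.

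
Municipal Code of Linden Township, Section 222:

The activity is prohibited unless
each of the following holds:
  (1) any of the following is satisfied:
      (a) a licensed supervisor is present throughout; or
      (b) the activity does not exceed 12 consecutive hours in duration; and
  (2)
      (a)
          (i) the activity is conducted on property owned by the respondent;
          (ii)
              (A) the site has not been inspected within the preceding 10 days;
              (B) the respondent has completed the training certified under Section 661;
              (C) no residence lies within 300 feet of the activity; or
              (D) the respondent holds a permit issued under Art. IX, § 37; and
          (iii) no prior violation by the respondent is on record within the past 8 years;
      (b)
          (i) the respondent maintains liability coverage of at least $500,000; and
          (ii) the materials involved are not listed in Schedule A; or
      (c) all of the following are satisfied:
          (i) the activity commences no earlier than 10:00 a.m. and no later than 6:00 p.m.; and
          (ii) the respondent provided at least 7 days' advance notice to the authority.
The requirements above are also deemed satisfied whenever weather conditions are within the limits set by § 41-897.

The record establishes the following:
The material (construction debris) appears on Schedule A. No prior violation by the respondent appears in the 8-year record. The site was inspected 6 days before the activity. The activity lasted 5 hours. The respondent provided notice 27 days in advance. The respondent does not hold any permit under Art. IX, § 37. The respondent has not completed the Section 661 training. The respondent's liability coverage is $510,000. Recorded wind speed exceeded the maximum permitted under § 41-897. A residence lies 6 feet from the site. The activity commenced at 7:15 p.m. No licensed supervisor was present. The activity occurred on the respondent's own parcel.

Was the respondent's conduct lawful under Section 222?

(a) supervisor present — not satisfied.
(b) ≤ 12 hrs duration — holds.
So (1) is satisfied (F OR T).
(i) own property — met.
(A) not (site inspected) — not satisfied.
(B) training certified — fails.
(C) no residence in 300 ft — fails.
(D) holds permit — not met.
(ii): F OR F OR F OR F → false.
(iii) no prior violation — satisfied.
So (a) is not satisfied (T AND F AND T).
(i) coverage ≥ $500,000 — met.
(ii) not (Schedule A material) — not satisfied.
(b): T AND F → false.
(i) start within hours — not met.
(ii) ≥7 days' notice — satisfied.
(c): F AND T → false.
So (2) is not satisfied (F OR F OR F).
Overall: T AND F → false.
Exception (weather ok) — not satisfied.
Result: main false OR exception false → false.

No — unlawful.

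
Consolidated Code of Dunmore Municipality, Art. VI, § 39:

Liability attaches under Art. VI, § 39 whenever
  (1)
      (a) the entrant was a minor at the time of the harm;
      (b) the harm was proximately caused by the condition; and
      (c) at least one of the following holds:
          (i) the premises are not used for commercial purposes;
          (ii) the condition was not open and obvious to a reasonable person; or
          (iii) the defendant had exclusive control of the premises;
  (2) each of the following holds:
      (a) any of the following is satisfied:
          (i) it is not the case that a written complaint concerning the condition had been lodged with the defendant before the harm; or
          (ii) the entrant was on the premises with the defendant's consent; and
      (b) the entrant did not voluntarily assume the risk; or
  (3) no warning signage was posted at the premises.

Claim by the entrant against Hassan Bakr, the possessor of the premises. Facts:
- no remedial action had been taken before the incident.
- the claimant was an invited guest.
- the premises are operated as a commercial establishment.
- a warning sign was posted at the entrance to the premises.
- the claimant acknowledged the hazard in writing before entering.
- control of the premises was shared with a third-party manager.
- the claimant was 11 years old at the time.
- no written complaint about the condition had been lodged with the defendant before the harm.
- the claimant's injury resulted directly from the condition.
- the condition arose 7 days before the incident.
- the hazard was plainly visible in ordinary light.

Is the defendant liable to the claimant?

(a) entrant a minor — satisfied.
(b) proximate cause — met.
(i) not (commercial use) — not satisfied.
(ii) not open/obvious — not satisfied.
(iii) exclusive control — fails.
So (c) is not satisfied (F OR F OR F).
So (1) is not satisfied (T AND T AND F).
(i) not (complaint lodged) — satisfied.
(ii) consent to enter — holds.
(a) = T OR T = true.
(b) no assumed risk — fails.
(2) = T AND F = false.
(3) no signage posted — fails.
So Overall is not satisfied (F OR F OR F).

No — not liable.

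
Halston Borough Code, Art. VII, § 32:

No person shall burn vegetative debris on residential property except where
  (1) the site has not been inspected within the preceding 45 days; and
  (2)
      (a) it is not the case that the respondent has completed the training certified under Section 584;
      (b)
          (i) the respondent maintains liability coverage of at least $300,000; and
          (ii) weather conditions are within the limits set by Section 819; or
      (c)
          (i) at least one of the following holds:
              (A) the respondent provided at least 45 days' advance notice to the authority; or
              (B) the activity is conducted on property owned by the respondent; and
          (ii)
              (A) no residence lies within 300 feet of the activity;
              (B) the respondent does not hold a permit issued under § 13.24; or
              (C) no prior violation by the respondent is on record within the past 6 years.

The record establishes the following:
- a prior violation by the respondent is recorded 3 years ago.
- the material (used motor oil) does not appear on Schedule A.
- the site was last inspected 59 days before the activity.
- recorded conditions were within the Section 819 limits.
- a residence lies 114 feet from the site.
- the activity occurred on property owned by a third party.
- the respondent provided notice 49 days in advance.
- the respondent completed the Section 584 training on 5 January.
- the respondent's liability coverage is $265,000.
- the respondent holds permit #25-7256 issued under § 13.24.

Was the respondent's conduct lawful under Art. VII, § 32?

No — unlawful.

(1) not (site inspected) — holds.
(a) not (training certified) — not satisfied.
(i) coverage ≥ $300,000 — not met.
(ii) weather ok — satisfied.
So (b) is not satisfied (F AND T).
(A) ≥45 days' notice — met.
(B) own property — not met.
(i) = T OR F = true.
(A) no residence in 300 ft — not met.
(B) not (holds permit) — not met.
(C) no prior violation — fails.
(ii): F OR F OR F → false.
(c) = T AND F = false.
So (2) is not satisfied (F OR F OR F).
Overall: T AND F → false.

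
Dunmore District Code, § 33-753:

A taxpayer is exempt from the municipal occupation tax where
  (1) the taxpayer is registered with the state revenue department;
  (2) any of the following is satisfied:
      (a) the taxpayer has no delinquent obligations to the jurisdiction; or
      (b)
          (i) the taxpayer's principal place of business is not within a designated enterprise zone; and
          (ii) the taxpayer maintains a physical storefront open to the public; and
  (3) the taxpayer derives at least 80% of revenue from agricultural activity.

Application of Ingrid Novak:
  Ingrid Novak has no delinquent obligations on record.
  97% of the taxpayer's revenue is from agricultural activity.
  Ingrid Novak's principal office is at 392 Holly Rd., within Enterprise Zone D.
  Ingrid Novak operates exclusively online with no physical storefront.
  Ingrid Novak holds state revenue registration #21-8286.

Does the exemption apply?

(1) state-registered — met.
(a) no delinquency — holds.
(i) not (in enterprise zone) — fails.
(ii) has storefront — not satisfied.
(b): F AND F → false.
(2): T OR F → true.
(3) ≥80% agricultural — satisfied.
So Overall is satisfied (T AND T AND T).

Yes — exempt.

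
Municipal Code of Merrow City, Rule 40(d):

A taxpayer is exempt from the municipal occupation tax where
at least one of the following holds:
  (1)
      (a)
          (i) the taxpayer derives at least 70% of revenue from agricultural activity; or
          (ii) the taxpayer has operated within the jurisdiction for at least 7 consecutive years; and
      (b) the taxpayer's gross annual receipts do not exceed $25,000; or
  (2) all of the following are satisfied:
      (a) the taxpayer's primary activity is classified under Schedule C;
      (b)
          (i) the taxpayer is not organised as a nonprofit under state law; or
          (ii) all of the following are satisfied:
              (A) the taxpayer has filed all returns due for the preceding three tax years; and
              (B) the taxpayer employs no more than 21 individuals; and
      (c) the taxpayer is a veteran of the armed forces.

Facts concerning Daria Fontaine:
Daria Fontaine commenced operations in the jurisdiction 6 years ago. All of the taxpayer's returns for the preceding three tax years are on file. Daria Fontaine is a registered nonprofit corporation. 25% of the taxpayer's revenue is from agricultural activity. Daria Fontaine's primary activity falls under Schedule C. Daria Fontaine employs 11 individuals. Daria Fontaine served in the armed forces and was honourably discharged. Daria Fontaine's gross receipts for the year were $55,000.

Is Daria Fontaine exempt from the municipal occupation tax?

Yes — exempt.

(i) ≥70% agricultural — not met.
(ii) ≥ 7 yrs in jurisdiction — fails.
So (a) is not satisfied (F OR F).
(b) receipts ≤ $25,000 — not satisfied.
(1) = F AND F = false.
(a) Schedule C activity — holds.
(i) not (nonprofit) — not met.
(A) returns current — holds.
(B) ≤ 21 employees — met.
(ii): T AND T → true.
(b) = F OR T = true.
(c) veteran — satisfied.
(2): T AND T AND T → true.
So Overall is satisfied (F OR T).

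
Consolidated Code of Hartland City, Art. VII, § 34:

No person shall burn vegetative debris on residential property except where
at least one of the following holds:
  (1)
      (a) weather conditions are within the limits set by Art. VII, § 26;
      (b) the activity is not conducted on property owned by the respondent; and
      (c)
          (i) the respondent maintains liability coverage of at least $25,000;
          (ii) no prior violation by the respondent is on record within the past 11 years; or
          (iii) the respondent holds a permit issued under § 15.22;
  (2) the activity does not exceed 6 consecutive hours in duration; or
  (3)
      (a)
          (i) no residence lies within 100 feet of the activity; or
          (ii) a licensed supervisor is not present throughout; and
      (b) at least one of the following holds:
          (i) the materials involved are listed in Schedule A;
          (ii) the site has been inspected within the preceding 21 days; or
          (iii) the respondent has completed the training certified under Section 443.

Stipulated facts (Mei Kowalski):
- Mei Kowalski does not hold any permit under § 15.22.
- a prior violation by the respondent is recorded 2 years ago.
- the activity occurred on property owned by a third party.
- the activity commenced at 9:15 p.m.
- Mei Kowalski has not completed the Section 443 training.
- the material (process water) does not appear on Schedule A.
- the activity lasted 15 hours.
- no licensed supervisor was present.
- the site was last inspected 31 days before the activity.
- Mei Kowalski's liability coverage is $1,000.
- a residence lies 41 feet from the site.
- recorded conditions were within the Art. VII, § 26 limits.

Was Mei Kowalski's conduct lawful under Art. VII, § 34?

No — unlawful.

(a) weather ok — satisfied.
(b) not (own property) — satisfied.
(i) coverage ≥ $25,000 — not met.
(ii) no prior violation — not satisfied.
(iii) holds permit — not satisfied.
(c) = F OR F OR F = false.
(1): T AND T AND F → false.
(2) ≤ 6 hrs duration — not met.
(i) no residence in 100 ft — not satisfied.
(ii) not (supervisor present) — met.
(a): F OR T → true.
(i) Schedule A material — fails.
(ii) site inspected — not met.
(iii) training certified — fails.
(b) = F OR F OR F = false.
(3) = T AND F = false.
So Overall is not satisfied (F OR F OR F).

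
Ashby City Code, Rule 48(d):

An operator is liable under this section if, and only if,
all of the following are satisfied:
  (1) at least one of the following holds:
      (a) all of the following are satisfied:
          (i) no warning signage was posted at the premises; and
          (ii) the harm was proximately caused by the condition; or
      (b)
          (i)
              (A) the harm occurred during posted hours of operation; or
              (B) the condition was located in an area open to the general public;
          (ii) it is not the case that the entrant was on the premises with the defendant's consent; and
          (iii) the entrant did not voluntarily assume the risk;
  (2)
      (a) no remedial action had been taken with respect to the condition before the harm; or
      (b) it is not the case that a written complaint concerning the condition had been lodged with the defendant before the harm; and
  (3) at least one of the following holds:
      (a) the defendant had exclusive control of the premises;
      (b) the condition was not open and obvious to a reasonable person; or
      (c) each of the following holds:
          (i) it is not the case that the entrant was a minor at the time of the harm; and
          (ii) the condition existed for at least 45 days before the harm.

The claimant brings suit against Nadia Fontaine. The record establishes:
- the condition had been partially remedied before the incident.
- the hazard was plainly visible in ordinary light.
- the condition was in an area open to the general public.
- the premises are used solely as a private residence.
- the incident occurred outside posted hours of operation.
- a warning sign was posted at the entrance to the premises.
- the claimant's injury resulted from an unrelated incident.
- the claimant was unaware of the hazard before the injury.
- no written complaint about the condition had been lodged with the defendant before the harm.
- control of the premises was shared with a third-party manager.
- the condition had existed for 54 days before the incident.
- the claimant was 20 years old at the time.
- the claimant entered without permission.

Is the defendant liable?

(i) no signage posted — fails.
(ii) proximate cause — fails.
So (a) is not satisfied (F AND F).
(A) during posted hours — not met.
(B) public area — satisfied.
So (i) is satisfied (F OR T).
(ii) not (consent to enter) — met.
(iii) no assumed risk — holds.
(b): T AND T AND T → true.
(1) = F OR T = true.
(a) no remedial action — not met.
(b) not (complaint lodged) — satisfied.
(2) = F OR T = true.
(a) exclusive control — not satisfied.
(b) not open/obvious — not satisfied.
(i) not (entrant a minor) — met.
(ii) condition ≥45 days old — satisfied.
(c): T AND T → true.
(3) = F OR F OR T = true.
Overall: T AND T AND T → true.

Yes — liable.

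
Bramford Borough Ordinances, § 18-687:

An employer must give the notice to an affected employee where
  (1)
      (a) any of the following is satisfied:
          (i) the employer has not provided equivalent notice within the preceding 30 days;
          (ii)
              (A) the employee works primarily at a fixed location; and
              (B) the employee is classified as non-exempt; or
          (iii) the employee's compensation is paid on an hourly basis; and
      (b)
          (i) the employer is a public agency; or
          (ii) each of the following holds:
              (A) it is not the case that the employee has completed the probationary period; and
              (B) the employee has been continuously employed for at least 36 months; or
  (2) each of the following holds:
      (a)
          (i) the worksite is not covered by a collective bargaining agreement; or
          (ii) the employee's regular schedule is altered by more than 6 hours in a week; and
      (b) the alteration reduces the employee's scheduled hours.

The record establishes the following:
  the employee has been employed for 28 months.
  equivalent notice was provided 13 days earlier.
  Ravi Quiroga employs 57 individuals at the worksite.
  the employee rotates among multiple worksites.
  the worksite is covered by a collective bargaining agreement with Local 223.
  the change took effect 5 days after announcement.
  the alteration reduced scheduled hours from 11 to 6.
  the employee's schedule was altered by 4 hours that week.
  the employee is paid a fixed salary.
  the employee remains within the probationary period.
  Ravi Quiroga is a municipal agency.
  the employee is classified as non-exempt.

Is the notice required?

No — not required.

(i) no recent notice — not met.
(A) fixed location — not met.
(B) non-exempt — met.
So (ii) is not satisfied (F AND T).
(iii) hourly-paid — not met.
(a): F OR F OR F → false.
(i) public agency — holds.
(A) not (past probation) — satisfied.
(B) tenure ≥ 36 mo. — not met.
So (ii) is not satisfied (T AND F).
So (b) is satisfied (T OR F).
(1): F AND T → false.
(i) no CBA — not satisfied.
(ii) schedule shift > 6h — fails.
(a): F OR F → false.
(b) hours reduced — satisfied.
(2) = F AND T = false.
So Overall is not satisfied (F OR F).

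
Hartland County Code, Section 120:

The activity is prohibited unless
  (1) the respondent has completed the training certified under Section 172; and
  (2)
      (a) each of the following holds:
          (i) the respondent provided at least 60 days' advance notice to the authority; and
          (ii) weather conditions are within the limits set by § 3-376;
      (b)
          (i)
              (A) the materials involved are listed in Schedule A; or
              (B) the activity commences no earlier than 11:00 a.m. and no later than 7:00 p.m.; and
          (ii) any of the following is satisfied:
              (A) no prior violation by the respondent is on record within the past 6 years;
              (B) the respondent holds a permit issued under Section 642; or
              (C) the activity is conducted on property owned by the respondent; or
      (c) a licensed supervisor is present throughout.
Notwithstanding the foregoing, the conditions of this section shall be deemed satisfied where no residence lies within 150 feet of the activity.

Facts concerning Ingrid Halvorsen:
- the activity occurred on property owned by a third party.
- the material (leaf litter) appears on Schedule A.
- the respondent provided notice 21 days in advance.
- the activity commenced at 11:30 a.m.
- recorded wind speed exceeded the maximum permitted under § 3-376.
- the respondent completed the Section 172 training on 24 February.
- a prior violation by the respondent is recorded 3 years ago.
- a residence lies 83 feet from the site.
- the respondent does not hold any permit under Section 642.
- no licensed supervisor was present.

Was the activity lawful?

No — unlawful.

(1) training certified — holds.
(i) ≥60 days' notice — not met.
(ii) weather ok — fails.
So (a) is not satisfied (F AND F).
(A) Schedule A material — holds.
(B) start within hours — met.
(i): T OR T → true.
(A) no prior violation — not met.
(B) holds permit — fails.
(C) own property — fails.
(ii): F OR F OR F → false.
(b) = T AND F = false.
(c) supervisor present — fails.
(2) = F OR F OR F = false.
Overall = T AND F = false.
Exception (no residence in 150 ft) — not satisfied.
Result: main false OR exception false → false.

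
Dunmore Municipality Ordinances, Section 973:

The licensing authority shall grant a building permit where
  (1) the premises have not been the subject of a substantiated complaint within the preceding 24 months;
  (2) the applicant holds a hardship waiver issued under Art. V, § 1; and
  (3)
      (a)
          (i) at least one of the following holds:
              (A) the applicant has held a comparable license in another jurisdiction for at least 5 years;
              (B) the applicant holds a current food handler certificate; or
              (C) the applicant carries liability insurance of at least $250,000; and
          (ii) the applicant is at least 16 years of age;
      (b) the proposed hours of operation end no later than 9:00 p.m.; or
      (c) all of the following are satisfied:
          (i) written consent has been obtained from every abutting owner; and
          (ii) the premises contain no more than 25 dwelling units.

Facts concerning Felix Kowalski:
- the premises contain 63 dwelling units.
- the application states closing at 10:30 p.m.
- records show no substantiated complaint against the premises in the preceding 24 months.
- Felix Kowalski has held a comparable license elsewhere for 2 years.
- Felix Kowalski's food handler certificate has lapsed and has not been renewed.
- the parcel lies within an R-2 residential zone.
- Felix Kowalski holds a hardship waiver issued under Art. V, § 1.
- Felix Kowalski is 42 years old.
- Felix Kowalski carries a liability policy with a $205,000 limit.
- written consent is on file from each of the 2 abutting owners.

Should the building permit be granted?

(1) no complaint in 24 mo. — satisfied.
(2) hardship waiver — met.
(A) prior license ≥ 5 yr — fails.
(B) food handler cert. — fails.
(C) insurance ≥ $250,000 — not satisfied.
(i): F OR F OR F → false.
(ii) age ≥ 16 — satisfied.
(a): F AND T → false.
(b) closes by 9 p.m. — fails.
(i) all abutters consent — holds.
(ii) ≤ 25 units — not met.
So (c) is not satisfied (T AND F).
(3): F OR F OR F → false.
Overall = T AND T AND F = false.

No — denied.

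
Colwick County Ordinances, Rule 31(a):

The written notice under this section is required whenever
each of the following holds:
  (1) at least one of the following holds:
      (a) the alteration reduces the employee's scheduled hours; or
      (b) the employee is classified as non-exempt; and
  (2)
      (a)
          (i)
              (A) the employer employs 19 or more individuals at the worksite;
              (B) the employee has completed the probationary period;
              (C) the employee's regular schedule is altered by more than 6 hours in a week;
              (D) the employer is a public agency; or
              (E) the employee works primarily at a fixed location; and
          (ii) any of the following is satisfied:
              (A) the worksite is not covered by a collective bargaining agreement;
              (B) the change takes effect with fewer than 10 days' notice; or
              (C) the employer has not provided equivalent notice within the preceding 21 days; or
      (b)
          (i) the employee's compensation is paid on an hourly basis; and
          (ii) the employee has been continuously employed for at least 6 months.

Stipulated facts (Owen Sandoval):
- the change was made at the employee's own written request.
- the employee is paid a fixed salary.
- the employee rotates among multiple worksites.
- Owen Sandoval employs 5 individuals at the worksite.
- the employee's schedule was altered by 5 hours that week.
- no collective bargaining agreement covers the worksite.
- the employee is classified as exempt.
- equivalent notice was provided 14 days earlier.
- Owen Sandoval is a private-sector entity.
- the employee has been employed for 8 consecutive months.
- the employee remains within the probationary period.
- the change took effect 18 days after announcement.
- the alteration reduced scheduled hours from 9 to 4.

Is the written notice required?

(a) hours reduced — holds.
(b) non-exempt — not satisfied.
So (1) is satisfied (T OR F).
(A) ≥ 19 at site — not met.
(B) past probation — not met.
(C) schedule shift > 6h — not satisfied.
(D) public agency — fails.
(E) fixed location — not satisfied.
So (i) is not satisfied (F OR F OR F OR F OR F).
(A) no CBA — satisfied.
(B) < 10 days' notice — not met.
(C) no recent notice — not met.
(ii) = T OR F OR F = true.
So (a) is not satisfied (F AND T).
(i) hourly-paid — fails.
(ii) tenure ≥ 6 mo. — holds.
(b) = F AND T = false.
So (2) is not satisfied (F OR F).
Overall = T AND F = false.

No — not required.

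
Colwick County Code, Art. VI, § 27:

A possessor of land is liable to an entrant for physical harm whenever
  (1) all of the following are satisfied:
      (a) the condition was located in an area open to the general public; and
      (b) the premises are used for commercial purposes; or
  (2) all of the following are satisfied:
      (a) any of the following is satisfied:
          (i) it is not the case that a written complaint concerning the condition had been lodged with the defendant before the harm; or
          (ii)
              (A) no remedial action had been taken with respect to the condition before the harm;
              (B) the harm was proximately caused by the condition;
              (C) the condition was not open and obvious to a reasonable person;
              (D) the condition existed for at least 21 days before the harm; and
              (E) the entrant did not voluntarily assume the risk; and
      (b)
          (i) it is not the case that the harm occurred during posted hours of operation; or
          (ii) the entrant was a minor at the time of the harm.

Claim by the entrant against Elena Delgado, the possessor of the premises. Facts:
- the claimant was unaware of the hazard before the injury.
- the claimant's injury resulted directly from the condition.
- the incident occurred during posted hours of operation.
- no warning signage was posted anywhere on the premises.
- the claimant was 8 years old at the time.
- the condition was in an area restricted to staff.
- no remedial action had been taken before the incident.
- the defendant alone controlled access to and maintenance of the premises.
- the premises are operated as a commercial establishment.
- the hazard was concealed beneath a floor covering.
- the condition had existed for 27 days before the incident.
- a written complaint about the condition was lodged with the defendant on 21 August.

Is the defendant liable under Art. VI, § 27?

Yes — liable.

(a) public area — not met.
(b) commercial use — met.
So (1) is not satisfied (F AND T).
(i) not (complaint lodged) — not met.
(A) no remedial action — holds.
(B) proximate cause — satisfied.
(C) not open/obvious — holds.
(D) condition ≥21 days old — satisfied.
(E) no assumed risk — holds.
(ii): T AND T AND T AND T AND T → true.
So (a) is satisfied (F OR T).
(i) not (during posted hours) — fails.
(ii) entrant a minor — met.
(b): F OR T → true.
(2) = T AND T = true.
Overall: F OR T → true.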